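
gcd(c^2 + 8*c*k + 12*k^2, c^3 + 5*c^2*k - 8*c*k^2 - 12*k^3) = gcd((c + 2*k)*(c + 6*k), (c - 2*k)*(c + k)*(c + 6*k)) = c + 6*k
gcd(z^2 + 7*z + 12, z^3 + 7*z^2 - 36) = z + 3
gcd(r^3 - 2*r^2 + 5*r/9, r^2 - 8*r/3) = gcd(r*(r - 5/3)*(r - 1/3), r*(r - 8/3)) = r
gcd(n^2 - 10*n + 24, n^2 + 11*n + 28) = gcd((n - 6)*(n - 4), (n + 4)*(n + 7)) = 1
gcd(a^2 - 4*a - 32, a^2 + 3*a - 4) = a + 4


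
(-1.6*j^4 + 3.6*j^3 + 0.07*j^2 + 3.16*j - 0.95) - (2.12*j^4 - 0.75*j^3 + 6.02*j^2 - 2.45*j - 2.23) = -3.72*j^4 + 4.35*j^3 - 5.95*j^2 + 5.61*j + 1.28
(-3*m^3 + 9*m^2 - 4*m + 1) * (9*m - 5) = -27*m^4 + 96*m^3 - 81*m^2 + 29*m - 5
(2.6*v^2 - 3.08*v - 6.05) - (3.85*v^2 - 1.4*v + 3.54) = -1.25*v^2 - 1.68*v - 9.59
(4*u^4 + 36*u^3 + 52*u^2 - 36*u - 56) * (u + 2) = 4*u^5 + 44*u^4 + 124*u^3 + 68*u^2 - 128*u - 112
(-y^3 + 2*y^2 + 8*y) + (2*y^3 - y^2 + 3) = y^3 + y^2 + 8*y + 3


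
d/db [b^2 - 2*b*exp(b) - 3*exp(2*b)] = -2*b*exp(b) + 2*b - 6*exp(2*b) - 2*exp(b)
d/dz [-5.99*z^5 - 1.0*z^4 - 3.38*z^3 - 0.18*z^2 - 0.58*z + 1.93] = -29.95*z^4 - 4.0*z^3 - 10.14*z^2 - 0.36*z - 0.58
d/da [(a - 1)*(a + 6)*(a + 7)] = 3*a^2 + 24*a + 29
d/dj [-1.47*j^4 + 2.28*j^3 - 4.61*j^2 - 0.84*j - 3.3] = -5.88*j^3 + 6.84*j^2 - 9.22*j - 0.84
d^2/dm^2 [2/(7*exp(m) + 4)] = (98*exp(m) - 56)*exp(m)/(7*exp(m) + 4)^3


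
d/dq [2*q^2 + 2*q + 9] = 4*q + 2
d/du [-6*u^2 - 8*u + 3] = -12*u - 8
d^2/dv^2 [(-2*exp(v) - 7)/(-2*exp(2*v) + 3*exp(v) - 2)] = (8*exp(4*v) + 124*exp(3*v) - 174*exp(2*v) - 37*exp(v) + 50)*exp(v)/(8*exp(6*v) - 36*exp(5*v) + 78*exp(4*v) - 99*exp(3*v) + 78*exp(2*v) - 36*exp(v) + 8)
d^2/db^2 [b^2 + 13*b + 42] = 2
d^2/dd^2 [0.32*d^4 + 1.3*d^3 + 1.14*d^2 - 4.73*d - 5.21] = 3.84*d^2 + 7.8*d + 2.28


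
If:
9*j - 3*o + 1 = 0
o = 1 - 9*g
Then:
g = 1/9 - o/9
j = o/3 - 1/9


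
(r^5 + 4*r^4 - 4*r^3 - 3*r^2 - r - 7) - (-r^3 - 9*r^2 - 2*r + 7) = r^5 + 4*r^4 - 3*r^3 + 6*r^2 + r - 14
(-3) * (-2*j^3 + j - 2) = 6*j^3 - 3*j + 6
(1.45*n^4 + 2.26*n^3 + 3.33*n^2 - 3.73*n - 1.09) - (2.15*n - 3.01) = 1.45*n^4 + 2.26*n^3 + 3.33*n^2 - 5.88*n + 1.92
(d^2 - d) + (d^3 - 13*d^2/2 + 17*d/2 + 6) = d^3 - 11*d^2/2 + 15*d/2 + 6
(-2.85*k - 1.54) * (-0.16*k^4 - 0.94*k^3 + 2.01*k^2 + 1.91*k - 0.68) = 0.456*k^5 + 2.9254*k^4 - 4.2809*k^3 - 8.5389*k^2 - 1.0034*k + 1.0472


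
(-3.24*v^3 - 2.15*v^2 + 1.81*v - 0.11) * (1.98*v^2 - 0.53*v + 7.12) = -6.4152*v^5 - 2.5398*v^4 - 18.3455*v^3 - 16.4851*v^2 + 12.9455*v - 0.7832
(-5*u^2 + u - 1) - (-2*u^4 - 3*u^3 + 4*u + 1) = 2*u^4 + 3*u^3 - 5*u^2 - 3*u - 2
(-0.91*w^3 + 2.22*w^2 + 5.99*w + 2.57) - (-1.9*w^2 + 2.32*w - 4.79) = -0.91*w^3 + 4.12*w^2 + 3.67*w + 7.36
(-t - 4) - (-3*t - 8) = 2*t + 4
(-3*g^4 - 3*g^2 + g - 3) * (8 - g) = 3*g^5 - 24*g^4 + 3*g^3 - 25*g^2 + 11*g - 24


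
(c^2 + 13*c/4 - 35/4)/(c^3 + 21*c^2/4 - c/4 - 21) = (c + 5)/(c^2 + 7*c + 12)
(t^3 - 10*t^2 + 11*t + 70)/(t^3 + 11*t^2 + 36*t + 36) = (t^2 - 12*t + 35)/(t^2 + 9*t + 18)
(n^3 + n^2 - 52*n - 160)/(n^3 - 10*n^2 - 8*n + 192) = (n + 5)/(n - 6)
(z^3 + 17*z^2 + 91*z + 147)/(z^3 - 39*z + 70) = (z^2 + 10*z + 21)/(z^2 - 7*z + 10)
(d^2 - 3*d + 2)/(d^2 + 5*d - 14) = (d - 1)/(d + 7)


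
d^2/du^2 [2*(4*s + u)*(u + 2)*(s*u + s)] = 4*s*(4*s + 3*u + 3)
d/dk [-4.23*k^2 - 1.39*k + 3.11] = -8.46*k - 1.39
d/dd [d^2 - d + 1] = 2*d - 1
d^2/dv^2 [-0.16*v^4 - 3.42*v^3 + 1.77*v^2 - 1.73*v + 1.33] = -1.92*v^2 - 20.52*v + 3.54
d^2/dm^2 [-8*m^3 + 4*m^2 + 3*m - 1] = 8 - 48*m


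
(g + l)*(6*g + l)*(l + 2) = 6*g^2*l + 12*g^2 + 7*g*l^2 + 14*g*l + l^3 + 2*l^2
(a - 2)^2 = a^2 - 4*a + 4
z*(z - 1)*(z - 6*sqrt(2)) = z^3 - 6*sqrt(2)*z^2 - z^2 + 6*sqrt(2)*z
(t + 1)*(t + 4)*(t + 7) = t^3 + 12*t^2 + 39*t + 28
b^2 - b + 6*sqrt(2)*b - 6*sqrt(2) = (b - 1)*(b + 6*sqrt(2))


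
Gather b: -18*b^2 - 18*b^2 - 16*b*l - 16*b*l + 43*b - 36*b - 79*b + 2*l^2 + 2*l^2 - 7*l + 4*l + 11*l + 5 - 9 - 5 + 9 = -36*b^2 + b*(-32*l - 72) + 4*l^2 + 8*l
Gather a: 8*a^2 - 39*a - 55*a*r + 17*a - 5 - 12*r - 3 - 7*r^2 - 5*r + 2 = 8*a^2 + a*(-55*r - 22) - 7*r^2 - 17*r - 6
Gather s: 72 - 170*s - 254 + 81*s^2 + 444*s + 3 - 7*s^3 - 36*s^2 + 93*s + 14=-7*s^3 + 45*s^2 + 367*s - 165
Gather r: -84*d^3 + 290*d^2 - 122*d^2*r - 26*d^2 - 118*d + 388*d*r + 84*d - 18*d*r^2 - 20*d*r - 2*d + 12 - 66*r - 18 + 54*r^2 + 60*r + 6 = -84*d^3 + 264*d^2 - 36*d + r^2*(54 - 18*d) + r*(-122*d^2 + 368*d - 6)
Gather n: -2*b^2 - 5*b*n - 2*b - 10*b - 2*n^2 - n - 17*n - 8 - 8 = -2*b^2 - 12*b - 2*n^2 + n*(-5*b - 18) - 16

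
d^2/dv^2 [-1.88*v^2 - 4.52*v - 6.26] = -3.76000000000000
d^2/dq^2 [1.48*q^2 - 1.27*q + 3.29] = 2.96000000000000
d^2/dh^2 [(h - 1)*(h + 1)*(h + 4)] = 6*h + 8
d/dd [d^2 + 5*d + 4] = 2*d + 5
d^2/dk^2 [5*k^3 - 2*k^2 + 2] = 30*k - 4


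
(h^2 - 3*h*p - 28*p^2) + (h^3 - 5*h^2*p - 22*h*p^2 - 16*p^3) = h^3 - 5*h^2*p + h^2 - 22*h*p^2 - 3*h*p - 16*p^3 - 28*p^2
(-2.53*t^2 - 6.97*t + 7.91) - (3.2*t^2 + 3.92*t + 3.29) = -5.73*t^2 - 10.89*t + 4.62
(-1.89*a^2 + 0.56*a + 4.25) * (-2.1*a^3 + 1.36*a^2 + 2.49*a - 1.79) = 3.969*a^5 - 3.7464*a^4 - 12.8695*a^3 + 10.5575*a^2 + 9.5801*a - 7.6075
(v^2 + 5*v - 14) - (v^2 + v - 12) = 4*v - 2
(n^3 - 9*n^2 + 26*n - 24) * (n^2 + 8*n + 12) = n^5 - n^4 - 34*n^3 + 76*n^2 + 120*n - 288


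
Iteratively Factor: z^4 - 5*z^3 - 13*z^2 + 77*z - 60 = (z - 5)*(z^3 - 13*z + 12) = (z - 5)*(z - 1)*(z^2 + z - 12) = (z - 5)*(z - 1)*(z + 4)*(z - 3)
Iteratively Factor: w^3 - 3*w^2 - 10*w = (w)*(w^2 - 3*w - 10) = w*(w + 2)*(w - 5)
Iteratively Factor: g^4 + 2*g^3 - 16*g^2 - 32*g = (g + 4)*(g^3 - 2*g^2 - 8*g) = (g + 2)*(g + 4)*(g^2 - 4*g) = g*(g + 2)*(g + 4)*(g - 4)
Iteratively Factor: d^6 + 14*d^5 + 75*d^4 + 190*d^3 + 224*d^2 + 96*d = (d + 1)*(d^5 + 13*d^4 + 62*d^3 + 128*d^2 + 96*d) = (d + 1)*(d + 3)*(d^4 + 10*d^3 + 32*d^2 + 32*d) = (d + 1)*(d + 3)*(d + 4)*(d^3 + 6*d^2 + 8*d) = d*(d + 1)*(d + 3)*(d + 4)*(d^2 + 6*d + 8) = d*(d + 1)*(d + 2)*(d + 3)*(d + 4)*(d + 4)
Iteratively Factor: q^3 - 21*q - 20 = (q - 5)*(q^2 + 5*q + 4) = (q - 5)*(q + 1)*(q + 4)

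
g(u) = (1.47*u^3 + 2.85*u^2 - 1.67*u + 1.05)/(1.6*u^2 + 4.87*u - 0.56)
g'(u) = (-3.2*u - 4.87)*(1.47*u^3 + 2.85*u^2 - 1.67*u + 1.05)/(1.6*u^2 + 4.87*u - 0.56)^2 + (4.41*u^2 + 5.7*u - 1.67)/(1.6*u^2 + 4.87*u - 0.56) = (2.352*u^4 + 14.3178*u^3 + 14.0819*u^2 - 6.552*u - 4.1783)/(2.56*u^4 + 15.584*u^3 + 21.9249*u^2 - 5.4544*u + 0.3136)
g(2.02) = 1.36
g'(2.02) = 0.79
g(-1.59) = -1.17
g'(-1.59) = -0.04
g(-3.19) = -66.18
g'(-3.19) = -1760.36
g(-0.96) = -1.06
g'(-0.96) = 0.31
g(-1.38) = -1.16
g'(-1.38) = 0.14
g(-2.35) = -0.52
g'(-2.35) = -2.50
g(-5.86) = -7.24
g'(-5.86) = 0.61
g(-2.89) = 4.57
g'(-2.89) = -30.43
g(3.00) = 2.16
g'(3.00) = 0.84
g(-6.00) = -7.33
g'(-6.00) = 0.64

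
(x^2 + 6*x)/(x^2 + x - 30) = x/(x - 5)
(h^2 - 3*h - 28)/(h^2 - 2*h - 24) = (h - 7)/(h - 6)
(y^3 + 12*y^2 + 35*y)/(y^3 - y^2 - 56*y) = (y + 5)/(y - 8)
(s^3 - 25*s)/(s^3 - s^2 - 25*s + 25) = s/(s - 1)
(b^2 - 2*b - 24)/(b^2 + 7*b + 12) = (b - 6)/(b + 3)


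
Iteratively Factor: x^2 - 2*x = (x)*(x - 2)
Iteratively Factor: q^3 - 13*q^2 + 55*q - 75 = (q - 5)*(q^2 - 8*q + 15) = (q - 5)*(q - 3)*(q - 5)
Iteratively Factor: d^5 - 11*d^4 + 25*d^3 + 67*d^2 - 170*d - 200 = (d + 2)*(d^4 - 13*d^3 + 51*d^2 - 35*d - 100) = (d - 5)*(d + 2)*(d^3 - 8*d^2 + 11*d + 20) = (d - 5)^2*(d + 2)*(d^2 - 3*d - 4) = (d - 5)^2*(d + 1)*(d + 2)*(d - 4)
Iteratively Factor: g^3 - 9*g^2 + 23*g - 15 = (g - 1)*(g^2 - 8*g + 15) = (g - 3)*(g - 1)*(g - 5)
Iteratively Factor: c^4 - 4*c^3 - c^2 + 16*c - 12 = (c + 2)*(c^3 - 6*c^2 + 11*c - 6) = (c - 3)*(c + 2)*(c^2 - 3*c + 2) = (c - 3)*(c - 1)*(c + 2)*(c - 2)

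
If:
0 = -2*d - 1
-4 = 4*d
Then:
No Solution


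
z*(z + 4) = z^2 + 4*z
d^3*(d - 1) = d^4 - d^3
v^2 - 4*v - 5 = (v - 5)*(v + 1)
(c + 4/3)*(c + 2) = c^2 + 10*c/3 + 8/3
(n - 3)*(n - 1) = n^2 - 4*n + 3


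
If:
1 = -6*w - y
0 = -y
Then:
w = -1/6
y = 0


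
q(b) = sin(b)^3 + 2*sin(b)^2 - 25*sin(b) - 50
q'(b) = 3*sin(b)^2*cos(b) + 4*sin(b)*cos(b) - 25*cos(b)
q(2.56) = -62.96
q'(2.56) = 18.30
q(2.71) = -60.03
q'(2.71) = 20.71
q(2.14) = -69.04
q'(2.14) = 10.51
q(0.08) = -51.98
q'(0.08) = -24.58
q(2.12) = -69.25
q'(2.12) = 10.13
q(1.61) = -71.99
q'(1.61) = 0.71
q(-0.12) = -46.98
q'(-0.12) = -25.25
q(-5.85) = -60.07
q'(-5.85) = -20.69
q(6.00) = -42.88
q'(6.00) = -24.85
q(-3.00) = -46.43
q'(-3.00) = 25.25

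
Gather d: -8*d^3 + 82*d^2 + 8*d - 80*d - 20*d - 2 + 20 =-8*d^3 + 82*d^2 - 92*d + 18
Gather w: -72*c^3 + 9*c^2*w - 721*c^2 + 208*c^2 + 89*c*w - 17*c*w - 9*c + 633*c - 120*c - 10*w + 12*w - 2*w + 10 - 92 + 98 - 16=-72*c^3 - 513*c^2 + 504*c + w*(9*c^2 + 72*c)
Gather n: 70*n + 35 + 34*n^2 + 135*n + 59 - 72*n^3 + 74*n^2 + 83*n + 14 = -72*n^3 + 108*n^2 + 288*n + 108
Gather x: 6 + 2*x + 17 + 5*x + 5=7*x + 28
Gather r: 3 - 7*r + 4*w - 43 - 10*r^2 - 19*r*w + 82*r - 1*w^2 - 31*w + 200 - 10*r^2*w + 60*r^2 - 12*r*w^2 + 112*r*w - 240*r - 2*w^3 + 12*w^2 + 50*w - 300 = r^2*(50 - 10*w) + r*(-12*w^2 + 93*w - 165) - 2*w^3 + 11*w^2 + 23*w - 140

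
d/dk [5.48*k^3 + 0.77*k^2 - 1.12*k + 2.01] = 16.44*k^2 + 1.54*k - 1.12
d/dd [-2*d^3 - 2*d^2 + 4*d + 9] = -6*d^2 - 4*d + 4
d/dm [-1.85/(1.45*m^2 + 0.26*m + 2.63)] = (5.365*m + 0.481)/(1.45*m^2 + 0.26*m + 2.63)^2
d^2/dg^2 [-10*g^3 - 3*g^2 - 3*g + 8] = -60*g - 6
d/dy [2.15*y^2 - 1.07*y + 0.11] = 4.3*y - 1.07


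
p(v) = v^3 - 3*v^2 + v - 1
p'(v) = 3*v^2 - 6*v + 1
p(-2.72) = -46.04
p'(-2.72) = 39.52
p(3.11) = 3.17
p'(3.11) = 11.36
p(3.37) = 6.57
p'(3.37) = 14.85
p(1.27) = -2.52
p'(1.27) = -1.78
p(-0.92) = -5.24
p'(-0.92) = 9.06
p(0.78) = -1.57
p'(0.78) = -1.85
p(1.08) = -2.16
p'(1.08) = -1.98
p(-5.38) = -248.93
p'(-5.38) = 120.11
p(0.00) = -1.00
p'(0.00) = 1.00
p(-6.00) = -331.00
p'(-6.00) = 145.00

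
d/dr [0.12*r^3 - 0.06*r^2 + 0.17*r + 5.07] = 0.36*r^2 - 0.12*r + 0.17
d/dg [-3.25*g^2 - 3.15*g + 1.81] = -6.5*g - 3.15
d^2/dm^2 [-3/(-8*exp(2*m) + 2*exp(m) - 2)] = 3*((1 - 16*exp(m))*(4*exp(2*m) - exp(m) + 1) + 2*(8*exp(m) - 1)^2*exp(m))*exp(m)/(2*(4*exp(2*m) - exp(m) + 1)^3)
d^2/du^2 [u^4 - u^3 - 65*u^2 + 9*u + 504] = 12*u^2 - 6*u - 130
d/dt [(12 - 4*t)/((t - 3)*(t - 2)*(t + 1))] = 4*(2*t - 1)/((t - 2)^2*(t + 1)^2)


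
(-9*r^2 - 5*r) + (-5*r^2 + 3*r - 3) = -14*r^2 - 2*r - 3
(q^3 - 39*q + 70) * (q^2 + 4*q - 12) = q^5 + 4*q^4 - 51*q^3 - 86*q^2 + 748*q - 840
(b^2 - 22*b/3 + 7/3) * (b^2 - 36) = b^4 - 22*b^3/3 - 101*b^2/3 + 264*b - 84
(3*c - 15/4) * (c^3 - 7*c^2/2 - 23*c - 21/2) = 3*c^4 - 57*c^3/4 - 447*c^2/8 + 219*c/4 + 315/8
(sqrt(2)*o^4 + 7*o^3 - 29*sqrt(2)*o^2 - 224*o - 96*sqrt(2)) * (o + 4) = sqrt(2)*o^5 + 4*sqrt(2)*o^4 + 7*o^4 - 29*sqrt(2)*o^3 + 28*o^3 - 224*o^2 - 116*sqrt(2)*o^2 - 896*o - 96*sqrt(2)*o - 384*sqrt(2)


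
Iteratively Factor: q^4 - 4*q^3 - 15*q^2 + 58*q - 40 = (q - 5)*(q^3 + q^2 - 10*q + 8) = (q - 5)*(q + 4)*(q^2 - 3*q + 2) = (q - 5)*(q - 2)*(q + 4)*(q - 1)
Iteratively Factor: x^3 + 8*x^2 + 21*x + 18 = (x + 3)*(x^2 + 5*x + 6) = (x + 3)^2*(x + 2)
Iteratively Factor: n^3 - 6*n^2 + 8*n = (n - 2)*(n^2 - 4*n) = (n - 4)*(n - 2)*(n)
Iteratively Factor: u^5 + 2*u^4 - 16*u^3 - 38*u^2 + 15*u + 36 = (u + 3)*(u^4 - u^3 - 13*u^2 + u + 12) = (u + 1)*(u + 3)*(u^3 - 2*u^2 - 11*u + 12) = (u - 1)*(u + 1)*(u + 3)*(u^2 - u - 12) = (u - 1)*(u + 1)*(u + 3)^2*(u - 4)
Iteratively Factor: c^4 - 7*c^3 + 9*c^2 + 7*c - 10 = (c - 5)*(c^3 - 2*c^2 - c + 2) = (c - 5)*(c - 2)*(c^2 - 1) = (c - 5)*(c - 2)*(c - 1)*(c + 1)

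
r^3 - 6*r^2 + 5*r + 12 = (r - 4)*(r - 3)*(r + 1)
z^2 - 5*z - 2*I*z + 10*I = (z - 5)*(z - 2*I)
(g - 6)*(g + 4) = g^2 - 2*g - 24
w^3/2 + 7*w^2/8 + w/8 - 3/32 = (w/2 + 1/4)*(w - 1/4)*(w + 3/2)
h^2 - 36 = (h - 6)*(h + 6)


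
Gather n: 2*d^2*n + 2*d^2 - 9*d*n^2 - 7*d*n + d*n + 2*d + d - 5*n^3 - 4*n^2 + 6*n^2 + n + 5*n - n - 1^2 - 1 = 2*d^2 + 3*d - 5*n^3 + n^2*(2 - 9*d) + n*(2*d^2 - 6*d + 5) - 2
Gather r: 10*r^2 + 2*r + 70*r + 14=10*r^2 + 72*r + 14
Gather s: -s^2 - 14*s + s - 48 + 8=-s^2 - 13*s - 40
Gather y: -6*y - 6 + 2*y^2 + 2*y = 2*y^2 - 4*y - 6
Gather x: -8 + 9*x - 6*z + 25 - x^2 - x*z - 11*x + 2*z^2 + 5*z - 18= -x^2 + x*(-z - 2) + 2*z^2 - z - 1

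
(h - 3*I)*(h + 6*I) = h^2 + 3*I*h + 18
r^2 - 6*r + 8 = (r - 4)*(r - 2)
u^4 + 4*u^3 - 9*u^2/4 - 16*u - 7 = (u - 2)*(u + 1/2)*(u + 2)*(u + 7/2)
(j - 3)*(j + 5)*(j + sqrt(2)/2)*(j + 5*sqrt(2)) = j^4 + 2*j^3 + 11*sqrt(2)*j^3/2 - 10*j^2 + 11*sqrt(2)*j^2 - 165*sqrt(2)*j/2 + 10*j - 75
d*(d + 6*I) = d^2 + 6*I*d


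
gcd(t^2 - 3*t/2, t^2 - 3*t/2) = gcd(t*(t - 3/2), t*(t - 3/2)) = t^2 - 3*t/2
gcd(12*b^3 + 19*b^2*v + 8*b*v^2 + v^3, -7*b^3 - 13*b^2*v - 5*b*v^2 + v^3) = b + v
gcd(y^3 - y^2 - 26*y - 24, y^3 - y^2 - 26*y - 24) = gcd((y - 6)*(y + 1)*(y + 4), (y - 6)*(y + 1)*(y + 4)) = y^3 - y^2 - 26*y - 24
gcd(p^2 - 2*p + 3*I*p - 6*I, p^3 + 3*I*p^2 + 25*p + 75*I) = p + 3*I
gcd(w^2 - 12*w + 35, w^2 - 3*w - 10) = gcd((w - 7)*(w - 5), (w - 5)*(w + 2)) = w - 5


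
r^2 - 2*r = r*(r - 2)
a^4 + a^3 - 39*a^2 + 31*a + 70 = (a - 5)*(a - 2)*(a + 1)*(a + 7)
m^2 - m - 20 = (m - 5)*(m + 4)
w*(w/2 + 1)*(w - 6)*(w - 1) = w^4/2 - 5*w^3/2 - 4*w^2 + 6*w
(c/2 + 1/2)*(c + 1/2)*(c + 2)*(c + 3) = c^4/2 + 13*c^3/4 + 7*c^2 + 23*c/4 + 3/2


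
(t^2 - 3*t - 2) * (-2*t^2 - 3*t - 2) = -2*t^4 + 3*t^3 + 11*t^2 + 12*t + 4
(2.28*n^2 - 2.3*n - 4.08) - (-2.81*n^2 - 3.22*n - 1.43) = 5.09*n^2 + 0.92*n - 2.65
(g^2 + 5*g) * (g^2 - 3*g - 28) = g^4 + 2*g^3 - 43*g^2 - 140*g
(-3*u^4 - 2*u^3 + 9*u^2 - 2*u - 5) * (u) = -3*u^5 - 2*u^4 + 9*u^3 - 2*u^2 - 5*u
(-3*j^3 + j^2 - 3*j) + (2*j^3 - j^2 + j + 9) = -j^3 - 2*j + 9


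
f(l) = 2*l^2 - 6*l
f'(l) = 4*l - 6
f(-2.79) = 32.31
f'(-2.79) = -17.16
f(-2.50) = 27.50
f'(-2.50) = -16.00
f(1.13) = -4.23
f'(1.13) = -1.48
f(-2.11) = 21.56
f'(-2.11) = -14.44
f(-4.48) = 67.02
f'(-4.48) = -23.92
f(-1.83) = 17.68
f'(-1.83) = -13.32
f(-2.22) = 23.18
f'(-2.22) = -14.88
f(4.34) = 11.63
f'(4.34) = 11.36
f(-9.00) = 216.00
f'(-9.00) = -42.00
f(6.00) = 36.00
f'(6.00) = 18.00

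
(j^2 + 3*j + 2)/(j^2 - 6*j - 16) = (j + 1)/(j - 8)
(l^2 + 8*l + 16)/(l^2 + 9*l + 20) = (l + 4)/(l + 5)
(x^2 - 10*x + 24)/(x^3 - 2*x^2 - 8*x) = (x - 6)/(x*(x + 2))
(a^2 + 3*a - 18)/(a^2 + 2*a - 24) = (a - 3)/(a - 4)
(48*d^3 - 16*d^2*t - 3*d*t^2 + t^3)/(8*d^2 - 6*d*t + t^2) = (-12*d^2 + d*t + t^2)/(-2*d + t)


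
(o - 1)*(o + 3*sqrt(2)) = o^2 - o + 3*sqrt(2)*o - 3*sqrt(2)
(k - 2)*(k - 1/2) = k^2 - 5*k/2 + 1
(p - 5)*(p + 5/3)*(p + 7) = p^3 + 11*p^2/3 - 95*p/3 - 175/3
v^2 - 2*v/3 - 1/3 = (v - 1)*(v + 1/3)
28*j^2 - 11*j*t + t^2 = (-7*j + t)*(-4*j + t)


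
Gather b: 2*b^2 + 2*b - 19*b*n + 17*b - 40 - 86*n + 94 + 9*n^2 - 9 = 2*b^2 + b*(19 - 19*n) + 9*n^2 - 86*n + 45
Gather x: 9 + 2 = 11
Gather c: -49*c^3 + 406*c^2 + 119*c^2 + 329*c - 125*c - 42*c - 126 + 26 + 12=-49*c^3 + 525*c^2 + 162*c - 88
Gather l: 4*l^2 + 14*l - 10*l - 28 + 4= 4*l^2 + 4*l - 24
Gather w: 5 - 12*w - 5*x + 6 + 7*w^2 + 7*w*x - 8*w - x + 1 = 7*w^2 + w*(7*x - 20) - 6*x + 12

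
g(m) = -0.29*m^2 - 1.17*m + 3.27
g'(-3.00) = 0.57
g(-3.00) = 4.17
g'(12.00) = -8.13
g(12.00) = -52.53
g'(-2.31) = 0.17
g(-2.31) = 4.43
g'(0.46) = -1.44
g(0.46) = 2.67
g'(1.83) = -2.23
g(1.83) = 0.16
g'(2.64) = -2.70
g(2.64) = -1.84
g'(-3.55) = 0.89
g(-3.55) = 3.77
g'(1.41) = -1.99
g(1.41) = 1.04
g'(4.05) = -3.52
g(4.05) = -6.23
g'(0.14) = -1.25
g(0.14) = 3.10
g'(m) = -0.58*m - 1.17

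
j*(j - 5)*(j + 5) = j^3 - 25*j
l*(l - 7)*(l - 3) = l^3 - 10*l^2 + 21*l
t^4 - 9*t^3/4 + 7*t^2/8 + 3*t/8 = t*(t - 3/2)*(t - 1)*(t + 1/4)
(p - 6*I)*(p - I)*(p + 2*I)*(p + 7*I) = p^4 + 2*I*p^3 + 43*p^2 + 44*I*p + 84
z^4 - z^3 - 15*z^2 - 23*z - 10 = (z - 5)*(z + 1)^2*(z + 2)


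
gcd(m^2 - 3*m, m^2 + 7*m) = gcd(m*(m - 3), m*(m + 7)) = m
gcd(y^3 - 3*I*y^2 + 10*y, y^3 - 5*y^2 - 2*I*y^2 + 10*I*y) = y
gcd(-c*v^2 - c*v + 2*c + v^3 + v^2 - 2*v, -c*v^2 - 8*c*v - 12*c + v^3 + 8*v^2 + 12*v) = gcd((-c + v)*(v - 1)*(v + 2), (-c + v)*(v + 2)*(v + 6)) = -c*v - 2*c + v^2 + 2*v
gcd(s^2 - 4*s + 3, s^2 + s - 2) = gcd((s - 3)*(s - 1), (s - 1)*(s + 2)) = s - 1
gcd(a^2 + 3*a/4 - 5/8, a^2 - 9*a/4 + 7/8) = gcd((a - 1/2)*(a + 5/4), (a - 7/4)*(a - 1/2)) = a - 1/2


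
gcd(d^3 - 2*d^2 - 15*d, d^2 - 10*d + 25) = d - 5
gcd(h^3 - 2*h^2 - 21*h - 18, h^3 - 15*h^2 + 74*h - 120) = h - 6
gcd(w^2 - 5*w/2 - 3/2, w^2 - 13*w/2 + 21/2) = w - 3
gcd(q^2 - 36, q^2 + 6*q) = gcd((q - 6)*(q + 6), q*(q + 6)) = q + 6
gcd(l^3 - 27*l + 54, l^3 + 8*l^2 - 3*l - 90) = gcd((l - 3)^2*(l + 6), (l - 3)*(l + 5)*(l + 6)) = l^2 + 3*l - 18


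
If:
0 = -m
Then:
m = 0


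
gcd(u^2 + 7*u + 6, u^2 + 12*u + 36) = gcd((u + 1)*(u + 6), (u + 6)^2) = u + 6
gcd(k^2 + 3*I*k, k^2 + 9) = k + 3*I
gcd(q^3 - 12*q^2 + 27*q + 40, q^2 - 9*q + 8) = q - 8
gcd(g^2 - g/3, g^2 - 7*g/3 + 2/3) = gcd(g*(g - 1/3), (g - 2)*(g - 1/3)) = g - 1/3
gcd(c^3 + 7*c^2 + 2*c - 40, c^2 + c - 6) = c - 2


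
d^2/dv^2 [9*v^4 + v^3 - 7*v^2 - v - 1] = 108*v^2 + 6*v - 14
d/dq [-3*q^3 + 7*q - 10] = 7 - 9*q^2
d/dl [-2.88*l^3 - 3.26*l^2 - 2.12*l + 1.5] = -8.64*l^2 - 6.52*l - 2.12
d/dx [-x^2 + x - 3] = 1 - 2*x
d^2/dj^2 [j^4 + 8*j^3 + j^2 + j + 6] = 12*j^2 + 48*j + 2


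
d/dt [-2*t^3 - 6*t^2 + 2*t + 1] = -6*t^2 - 12*t + 2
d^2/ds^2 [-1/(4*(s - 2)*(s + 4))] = (-(s - 2)^2 - (s - 2)*(s + 4) - (s + 4)^2)/(2*(s - 2)^3*(s + 4)^3)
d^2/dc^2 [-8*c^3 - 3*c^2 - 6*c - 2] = -48*c - 6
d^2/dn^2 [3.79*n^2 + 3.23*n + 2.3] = 7.58000000000000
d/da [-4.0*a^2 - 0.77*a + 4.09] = -8.0*a - 0.77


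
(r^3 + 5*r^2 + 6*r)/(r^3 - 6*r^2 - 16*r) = (r + 3)/(r - 8)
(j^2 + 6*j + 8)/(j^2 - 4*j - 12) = (j + 4)/(j - 6)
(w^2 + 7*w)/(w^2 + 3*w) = (w + 7)/(w + 3)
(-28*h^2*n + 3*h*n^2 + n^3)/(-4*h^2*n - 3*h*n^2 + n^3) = (7*h + n)/(h + n)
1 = 1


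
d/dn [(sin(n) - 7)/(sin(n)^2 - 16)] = (14*sin(n) + cos(n)^2 - 17)*cos(n)/(sin(n)^2 - 16)^2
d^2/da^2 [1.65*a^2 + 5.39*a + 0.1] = 3.30000000000000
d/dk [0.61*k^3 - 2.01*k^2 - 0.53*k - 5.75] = 1.83*k^2 - 4.02*k - 0.53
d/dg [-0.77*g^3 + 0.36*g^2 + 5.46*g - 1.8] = -2.31*g^2 + 0.72*g + 5.46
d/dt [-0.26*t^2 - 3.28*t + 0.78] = -0.52*t - 3.28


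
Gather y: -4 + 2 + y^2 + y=y^2 + y - 2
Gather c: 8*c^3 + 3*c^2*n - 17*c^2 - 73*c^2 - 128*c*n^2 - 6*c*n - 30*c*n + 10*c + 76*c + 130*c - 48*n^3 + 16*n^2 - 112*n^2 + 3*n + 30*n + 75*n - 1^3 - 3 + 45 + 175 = 8*c^3 + c^2*(3*n - 90) + c*(-128*n^2 - 36*n + 216) - 48*n^3 - 96*n^2 + 108*n + 216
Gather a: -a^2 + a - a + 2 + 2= 4 - a^2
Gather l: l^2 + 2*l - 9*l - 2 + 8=l^2 - 7*l + 6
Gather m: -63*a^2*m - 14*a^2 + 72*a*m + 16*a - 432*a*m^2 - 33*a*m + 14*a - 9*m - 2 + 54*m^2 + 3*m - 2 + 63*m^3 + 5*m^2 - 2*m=-14*a^2 + 30*a + 63*m^3 + m^2*(59 - 432*a) + m*(-63*a^2 + 39*a - 8) - 4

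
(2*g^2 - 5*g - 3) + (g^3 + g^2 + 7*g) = g^3 + 3*g^2 + 2*g - 3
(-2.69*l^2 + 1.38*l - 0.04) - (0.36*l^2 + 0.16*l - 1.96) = -3.05*l^2 + 1.22*l + 1.92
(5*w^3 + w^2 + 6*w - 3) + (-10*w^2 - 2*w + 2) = 5*w^3 - 9*w^2 + 4*w - 1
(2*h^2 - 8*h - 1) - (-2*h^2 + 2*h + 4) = 4*h^2 - 10*h - 5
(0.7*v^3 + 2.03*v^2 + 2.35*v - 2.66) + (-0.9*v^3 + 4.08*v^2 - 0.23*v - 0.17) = -0.2*v^3 + 6.11*v^2 + 2.12*v - 2.83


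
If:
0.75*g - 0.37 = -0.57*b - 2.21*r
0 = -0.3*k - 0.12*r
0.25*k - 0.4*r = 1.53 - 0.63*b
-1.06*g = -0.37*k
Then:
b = 2.11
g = 0.06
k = 0.16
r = -0.40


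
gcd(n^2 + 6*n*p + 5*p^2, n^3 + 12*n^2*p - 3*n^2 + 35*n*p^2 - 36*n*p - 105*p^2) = n + 5*p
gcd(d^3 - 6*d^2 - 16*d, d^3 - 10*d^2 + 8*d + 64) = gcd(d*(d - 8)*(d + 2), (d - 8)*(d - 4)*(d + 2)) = d^2 - 6*d - 16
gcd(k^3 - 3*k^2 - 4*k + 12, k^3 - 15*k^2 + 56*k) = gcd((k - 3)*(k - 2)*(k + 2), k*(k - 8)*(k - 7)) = 1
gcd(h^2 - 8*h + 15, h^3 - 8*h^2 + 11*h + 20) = h - 5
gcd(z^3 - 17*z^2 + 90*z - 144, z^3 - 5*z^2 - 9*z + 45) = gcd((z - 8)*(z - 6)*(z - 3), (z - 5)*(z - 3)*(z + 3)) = z - 3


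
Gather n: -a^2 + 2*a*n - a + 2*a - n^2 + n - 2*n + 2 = -a^2 + a - n^2 + n*(2*a - 1) + 2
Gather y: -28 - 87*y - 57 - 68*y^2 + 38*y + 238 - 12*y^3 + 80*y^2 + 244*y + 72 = -12*y^3 + 12*y^2 + 195*y + 225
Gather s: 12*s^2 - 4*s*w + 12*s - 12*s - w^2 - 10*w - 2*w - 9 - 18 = 12*s^2 - 4*s*w - w^2 - 12*w - 27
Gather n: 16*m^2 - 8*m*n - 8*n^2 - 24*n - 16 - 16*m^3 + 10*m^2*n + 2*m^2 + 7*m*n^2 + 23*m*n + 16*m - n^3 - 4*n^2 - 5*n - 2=-16*m^3 + 18*m^2 + 16*m - n^3 + n^2*(7*m - 12) + n*(10*m^2 + 15*m - 29) - 18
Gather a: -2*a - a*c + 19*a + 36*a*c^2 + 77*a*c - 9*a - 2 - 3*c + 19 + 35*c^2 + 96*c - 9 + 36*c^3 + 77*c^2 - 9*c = a*(36*c^2 + 76*c + 8) + 36*c^3 + 112*c^2 + 84*c + 8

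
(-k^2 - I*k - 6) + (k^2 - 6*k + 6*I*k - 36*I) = -6*k + 5*I*k - 6 - 36*I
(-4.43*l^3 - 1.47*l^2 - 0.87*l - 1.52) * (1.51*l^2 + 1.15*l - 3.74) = -6.6893*l^5 - 7.3142*l^4 + 13.564*l^3 + 2.2021*l^2 + 1.5058*l + 5.6848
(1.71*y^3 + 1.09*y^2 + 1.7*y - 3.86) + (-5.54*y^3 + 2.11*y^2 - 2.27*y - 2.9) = -3.83*y^3 + 3.2*y^2 - 0.57*y - 6.76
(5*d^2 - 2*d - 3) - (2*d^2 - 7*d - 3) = 3*d^2 + 5*d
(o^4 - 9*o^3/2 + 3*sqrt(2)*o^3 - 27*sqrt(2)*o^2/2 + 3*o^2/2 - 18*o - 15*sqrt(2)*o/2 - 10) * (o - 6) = o^5 - 21*o^4/2 + 3*sqrt(2)*o^4 - 63*sqrt(2)*o^3/2 + 57*o^3/2 - 27*o^2 + 147*sqrt(2)*o^2/2 + 45*sqrt(2)*o + 98*o + 60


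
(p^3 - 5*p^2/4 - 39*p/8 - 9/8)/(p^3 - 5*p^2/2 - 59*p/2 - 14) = (-8*p^3 + 10*p^2 + 39*p + 9)/(4*(-2*p^3 + 5*p^2 + 59*p + 28))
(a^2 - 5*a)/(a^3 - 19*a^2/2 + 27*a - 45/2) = 2*a/(2*a^2 - 9*a + 9)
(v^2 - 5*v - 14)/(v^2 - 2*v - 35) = (v + 2)/(v + 5)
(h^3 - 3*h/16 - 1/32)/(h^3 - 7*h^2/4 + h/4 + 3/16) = (4*h + 1)/(2*(2*h - 3))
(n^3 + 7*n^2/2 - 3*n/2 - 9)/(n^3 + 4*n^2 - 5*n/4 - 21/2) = 2*(n + 3)/(2*n + 7)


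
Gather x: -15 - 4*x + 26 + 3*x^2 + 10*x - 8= 3*x^2 + 6*x + 3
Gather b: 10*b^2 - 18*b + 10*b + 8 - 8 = 10*b^2 - 8*b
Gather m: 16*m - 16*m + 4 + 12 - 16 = 0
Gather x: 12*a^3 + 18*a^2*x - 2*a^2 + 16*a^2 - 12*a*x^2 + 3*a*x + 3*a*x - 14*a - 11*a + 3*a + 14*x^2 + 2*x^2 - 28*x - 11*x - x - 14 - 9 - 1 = 12*a^3 + 14*a^2 - 22*a + x^2*(16 - 12*a) + x*(18*a^2 + 6*a - 40) - 24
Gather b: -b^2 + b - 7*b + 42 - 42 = -b^2 - 6*b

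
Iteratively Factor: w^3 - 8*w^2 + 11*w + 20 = (w + 1)*(w^2 - 9*w + 20) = (w - 5)*(w + 1)*(w - 4)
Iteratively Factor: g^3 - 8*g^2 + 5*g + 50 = (g - 5)*(g^2 - 3*g - 10) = (g - 5)^2*(g + 2)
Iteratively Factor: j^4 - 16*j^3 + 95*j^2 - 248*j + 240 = (j - 4)*(j^3 - 12*j^2 + 47*j - 60) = (j - 4)^2*(j^2 - 8*j + 15) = (j - 5)*(j - 4)^2*(j - 3)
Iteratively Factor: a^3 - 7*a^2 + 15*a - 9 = (a - 1)*(a^2 - 6*a + 9) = (a - 3)*(a - 1)*(a - 3)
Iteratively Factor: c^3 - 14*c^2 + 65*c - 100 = (c - 4)*(c^2 - 10*c + 25) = (c - 5)*(c - 4)*(c - 5)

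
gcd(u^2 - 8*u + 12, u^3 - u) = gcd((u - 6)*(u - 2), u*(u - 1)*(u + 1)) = 1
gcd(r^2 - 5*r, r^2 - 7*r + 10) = r - 5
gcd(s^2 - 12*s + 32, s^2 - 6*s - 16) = s - 8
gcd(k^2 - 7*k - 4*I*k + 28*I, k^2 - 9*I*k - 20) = k - 4*I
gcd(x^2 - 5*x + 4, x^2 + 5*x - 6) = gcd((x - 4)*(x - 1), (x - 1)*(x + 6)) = x - 1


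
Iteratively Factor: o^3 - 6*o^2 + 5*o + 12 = (o - 3)*(o^2 - 3*o - 4) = (o - 3)*(o + 1)*(o - 4)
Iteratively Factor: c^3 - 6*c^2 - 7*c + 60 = (c + 3)*(c^2 - 9*c + 20) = (c - 4)*(c + 3)*(c - 5)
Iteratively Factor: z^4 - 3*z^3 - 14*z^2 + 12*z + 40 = (z - 5)*(z^3 + 2*z^2 - 4*z - 8) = (z - 5)*(z - 2)*(z^2 + 4*z + 4) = (z - 5)*(z - 2)*(z + 2)*(z + 2)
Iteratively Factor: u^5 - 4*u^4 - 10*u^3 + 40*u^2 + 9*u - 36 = (u + 3)*(u^4 - 7*u^3 + 11*u^2 + 7*u - 12) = (u - 3)*(u + 3)*(u^3 - 4*u^2 - u + 4) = (u - 4)*(u - 3)*(u + 3)*(u^2 - 1) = (u - 4)*(u - 3)*(u - 1)*(u + 3)*(u + 1)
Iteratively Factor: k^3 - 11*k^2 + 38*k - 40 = (k - 2)*(k^2 - 9*k + 20) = (k - 5)*(k - 2)*(k - 4)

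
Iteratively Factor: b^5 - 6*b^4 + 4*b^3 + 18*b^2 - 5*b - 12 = (b + 1)*(b^4 - 7*b^3 + 11*b^2 + 7*b - 12) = (b - 3)*(b + 1)*(b^3 - 4*b^2 - b + 4) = (b - 3)*(b - 1)*(b + 1)*(b^2 - 3*b - 4) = (b - 4)*(b - 3)*(b - 1)*(b + 1)*(b + 1)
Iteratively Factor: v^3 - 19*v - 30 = (v + 2)*(v^2 - 2*v - 15) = (v - 5)*(v + 2)*(v + 3)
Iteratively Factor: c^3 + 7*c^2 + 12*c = (c + 3)*(c^2 + 4*c) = (c + 3)*(c + 4)*(c)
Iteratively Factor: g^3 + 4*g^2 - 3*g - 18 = (g + 3)*(g^2 + g - 6) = (g - 2)*(g + 3)*(g + 3)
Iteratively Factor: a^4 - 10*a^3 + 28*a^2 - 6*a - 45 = (a - 5)*(a^3 - 5*a^2 + 3*a + 9) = (a - 5)*(a - 3)*(a^2 - 2*a - 3) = (a - 5)*(a - 3)*(a + 1)*(a - 3)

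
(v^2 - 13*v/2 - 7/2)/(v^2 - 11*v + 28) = (v + 1/2)/(v - 4)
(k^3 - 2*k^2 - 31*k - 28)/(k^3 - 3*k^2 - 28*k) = (k + 1)/k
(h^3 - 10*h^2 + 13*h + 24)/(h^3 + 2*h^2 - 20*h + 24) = (h^3 - 10*h^2 + 13*h + 24)/(h^3 + 2*h^2 - 20*h + 24)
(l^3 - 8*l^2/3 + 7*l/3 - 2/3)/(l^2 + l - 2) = (3*l^2 - 5*l + 2)/(3*(l + 2))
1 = 1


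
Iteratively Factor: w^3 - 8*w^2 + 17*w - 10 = (w - 5)*(w^2 - 3*w + 2) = (w - 5)*(w - 1)*(w - 2)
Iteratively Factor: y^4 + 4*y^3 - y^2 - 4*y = (y)*(y^3 + 4*y^2 - y - 4) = y*(y + 4)*(y^2 - 1) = y*(y + 1)*(y + 4)*(y - 1)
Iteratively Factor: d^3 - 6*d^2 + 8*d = (d)*(d^2 - 6*d + 8) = d*(d - 4)*(d - 2)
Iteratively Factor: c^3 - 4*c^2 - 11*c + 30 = (c + 3)*(c^2 - 7*c + 10) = (c - 2)*(c + 3)*(c - 5)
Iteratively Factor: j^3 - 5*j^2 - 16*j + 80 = (j - 4)*(j^2 - j - 20) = (j - 4)*(j + 4)*(j - 5)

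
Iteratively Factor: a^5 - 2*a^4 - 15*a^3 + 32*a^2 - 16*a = (a - 4)*(a^4 + 2*a^3 - 7*a^2 + 4*a) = (a - 4)*(a - 1)*(a^3 + 3*a^2 - 4*a) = (a - 4)*(a - 1)*(a + 4)*(a^2 - a) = (a - 4)*(a - 1)^2*(a + 4)*(a)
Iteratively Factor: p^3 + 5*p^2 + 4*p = (p + 1)*(p^2 + 4*p) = p*(p + 1)*(p + 4)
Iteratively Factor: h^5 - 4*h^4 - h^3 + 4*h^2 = (h)*(h^4 - 4*h^3 - h^2 + 4*h) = h^2*(h^3 - 4*h^2 - h + 4) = h^2*(h - 1)*(h^2 - 3*h - 4) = h^2*(h - 4)*(h - 1)*(h + 1)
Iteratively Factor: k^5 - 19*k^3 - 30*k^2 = (k + 3)*(k^4 - 3*k^3 - 10*k^2) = k*(k + 3)*(k^3 - 3*k^2 - 10*k) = k*(k + 2)*(k + 3)*(k^2 - 5*k) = k*(k - 5)*(k + 2)*(k + 3)*(k)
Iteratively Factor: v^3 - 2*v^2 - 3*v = (v + 1)*(v^2 - 3*v) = v*(v + 1)*(v - 3)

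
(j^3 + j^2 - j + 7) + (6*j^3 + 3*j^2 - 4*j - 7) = 7*j^3 + 4*j^2 - 5*j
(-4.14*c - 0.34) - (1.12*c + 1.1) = -5.26*c - 1.44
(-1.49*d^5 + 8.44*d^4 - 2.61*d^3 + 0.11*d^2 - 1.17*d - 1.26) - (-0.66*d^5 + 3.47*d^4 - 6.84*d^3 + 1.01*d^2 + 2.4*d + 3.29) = -0.83*d^5 + 4.97*d^4 + 4.23*d^3 - 0.9*d^2 - 3.57*d - 4.55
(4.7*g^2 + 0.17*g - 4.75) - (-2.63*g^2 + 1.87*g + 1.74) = 7.33*g^2 - 1.7*g - 6.49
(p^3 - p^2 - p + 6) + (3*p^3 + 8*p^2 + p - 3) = 4*p^3 + 7*p^2 + 3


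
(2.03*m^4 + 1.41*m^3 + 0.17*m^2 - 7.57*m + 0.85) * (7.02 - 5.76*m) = -11.6928*m^5 + 6.129*m^4 + 8.919*m^3 + 44.7966*m^2 - 58.0374*m + 5.967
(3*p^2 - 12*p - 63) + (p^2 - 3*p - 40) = 4*p^2 - 15*p - 103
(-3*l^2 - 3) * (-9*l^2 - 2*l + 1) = 27*l^4 + 6*l^3 + 24*l^2 + 6*l - 3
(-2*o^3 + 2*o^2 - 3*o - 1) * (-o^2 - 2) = 2*o^5 - 2*o^4 + 7*o^3 - 3*o^2 + 6*o + 2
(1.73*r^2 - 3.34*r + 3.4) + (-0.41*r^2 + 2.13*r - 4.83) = 1.32*r^2 - 1.21*r - 1.43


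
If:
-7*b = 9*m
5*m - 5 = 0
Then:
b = -9/7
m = 1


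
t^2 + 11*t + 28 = (t + 4)*(t + 7)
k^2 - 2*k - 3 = (k - 3)*(k + 1)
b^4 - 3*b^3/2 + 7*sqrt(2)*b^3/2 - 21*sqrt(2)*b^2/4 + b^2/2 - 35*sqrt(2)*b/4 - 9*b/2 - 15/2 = (b - 5/2)*(b + 1)*(b + sqrt(2)/2)*(b + 3*sqrt(2))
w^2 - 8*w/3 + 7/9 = (w - 7/3)*(w - 1/3)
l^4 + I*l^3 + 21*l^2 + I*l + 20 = (l - 4*I)*(l - I)*(l + I)*(l + 5*I)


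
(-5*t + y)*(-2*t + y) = 10*t^2 - 7*t*y + y^2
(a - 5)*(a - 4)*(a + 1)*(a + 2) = a^4 - 6*a^3 - 5*a^2 + 42*a + 40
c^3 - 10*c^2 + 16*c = c*(c - 8)*(c - 2)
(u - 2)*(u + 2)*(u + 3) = u^3 + 3*u^2 - 4*u - 12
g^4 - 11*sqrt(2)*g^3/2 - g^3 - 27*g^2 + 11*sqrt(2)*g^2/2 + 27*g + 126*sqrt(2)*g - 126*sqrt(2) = (g - 1)*(g - 6*sqrt(2))*(g - 3*sqrt(2))*(g + 7*sqrt(2)/2)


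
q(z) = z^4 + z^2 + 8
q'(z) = 4*z^3 + 2*z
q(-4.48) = 430.89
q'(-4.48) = -368.62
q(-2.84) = 81.12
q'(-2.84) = -97.31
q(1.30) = 12.55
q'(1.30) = 11.39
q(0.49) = 8.30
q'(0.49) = 1.45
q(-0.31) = 8.11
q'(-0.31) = -0.74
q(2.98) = 95.74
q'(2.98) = 111.81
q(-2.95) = 92.44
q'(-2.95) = -108.59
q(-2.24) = 38.19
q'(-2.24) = -49.44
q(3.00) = 98.00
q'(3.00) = 114.00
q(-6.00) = 1340.00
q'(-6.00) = -876.00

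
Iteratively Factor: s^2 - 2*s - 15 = (s + 3)*(s - 5)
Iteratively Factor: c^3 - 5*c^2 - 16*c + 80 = (c - 5)*(c^2 - 16) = (c - 5)*(c - 4)*(c + 4)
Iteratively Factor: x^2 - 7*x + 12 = (x - 3)*(x - 4)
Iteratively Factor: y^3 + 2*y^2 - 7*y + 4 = (y - 1)*(y^2 + 3*y - 4) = (y - 1)*(y + 4)*(y - 1)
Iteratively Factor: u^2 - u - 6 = (u + 2)*(u - 3)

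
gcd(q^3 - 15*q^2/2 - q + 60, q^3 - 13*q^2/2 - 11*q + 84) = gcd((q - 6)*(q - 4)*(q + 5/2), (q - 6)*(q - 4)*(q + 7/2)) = q^2 - 10*q + 24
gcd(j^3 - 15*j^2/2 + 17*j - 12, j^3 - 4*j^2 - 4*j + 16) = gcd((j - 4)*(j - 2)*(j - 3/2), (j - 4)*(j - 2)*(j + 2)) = j^2 - 6*j + 8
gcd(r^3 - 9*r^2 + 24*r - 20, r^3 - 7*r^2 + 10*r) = r^2 - 7*r + 10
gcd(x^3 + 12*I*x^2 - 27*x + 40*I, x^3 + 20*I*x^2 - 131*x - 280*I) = x^2 + 13*I*x - 40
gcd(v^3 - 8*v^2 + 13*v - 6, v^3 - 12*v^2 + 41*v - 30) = v^2 - 7*v + 6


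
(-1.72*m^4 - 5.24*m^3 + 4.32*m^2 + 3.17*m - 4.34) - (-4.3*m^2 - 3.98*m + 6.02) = -1.72*m^4 - 5.24*m^3 + 8.62*m^2 + 7.15*m - 10.36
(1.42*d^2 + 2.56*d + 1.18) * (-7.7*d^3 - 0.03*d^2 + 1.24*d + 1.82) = -10.934*d^5 - 19.7546*d^4 - 7.402*d^3 + 5.7234*d^2 + 6.1224*d + 2.1476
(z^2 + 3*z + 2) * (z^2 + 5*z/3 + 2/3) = z^4 + 14*z^3/3 + 23*z^2/3 + 16*z/3 + 4/3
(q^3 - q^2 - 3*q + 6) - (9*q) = q^3 - q^2 - 12*q + 6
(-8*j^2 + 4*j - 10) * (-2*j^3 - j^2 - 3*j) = 16*j^5 + 40*j^3 - 2*j^2 + 30*j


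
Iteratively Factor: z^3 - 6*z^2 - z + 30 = (z - 5)*(z^2 - z - 6) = (z - 5)*(z + 2)*(z - 3)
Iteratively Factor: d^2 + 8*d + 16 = (d + 4)*(d + 4)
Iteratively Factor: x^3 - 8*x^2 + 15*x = (x - 3)*(x^2 - 5*x) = x*(x - 3)*(x - 5)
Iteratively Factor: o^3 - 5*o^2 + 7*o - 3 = (o - 1)*(o^2 - 4*o + 3) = (o - 1)^2*(o - 3)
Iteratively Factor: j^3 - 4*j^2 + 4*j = (j - 2)*(j^2 - 2*j) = (j - 2)^2*(j)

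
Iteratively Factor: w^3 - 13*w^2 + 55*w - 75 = (w - 5)*(w^2 - 8*w + 15) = (w - 5)*(w - 3)*(w - 5)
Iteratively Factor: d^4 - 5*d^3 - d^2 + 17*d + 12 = (d - 4)*(d^3 - d^2 - 5*d - 3) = (d - 4)*(d - 3)*(d^2 + 2*d + 1) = (d - 4)*(d - 3)*(d + 1)*(d + 1)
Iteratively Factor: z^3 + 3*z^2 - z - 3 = (z - 1)*(z^2 + 4*z + 3) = (z - 1)*(z + 3)*(z + 1)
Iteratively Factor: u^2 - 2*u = (u)*(u - 2)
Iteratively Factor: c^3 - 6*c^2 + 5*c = (c)*(c^2 - 6*c + 5) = c*(c - 5)*(c - 1)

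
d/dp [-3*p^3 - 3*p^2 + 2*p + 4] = -9*p^2 - 6*p + 2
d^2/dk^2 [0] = 0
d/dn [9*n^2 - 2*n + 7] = 18*n - 2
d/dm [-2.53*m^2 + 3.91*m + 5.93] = 3.91 - 5.06*m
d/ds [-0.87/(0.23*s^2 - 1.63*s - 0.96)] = (0.4002*s - 1.4181)/(-0.23*s^2 + 1.63*s + 0.96)^2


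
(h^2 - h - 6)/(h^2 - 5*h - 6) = (-h^2 + h + 6)/(-h^2 + 5*h + 6)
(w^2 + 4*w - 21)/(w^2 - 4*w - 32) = (-w^2 - 4*w + 21)/(-w^2 + 4*w + 32)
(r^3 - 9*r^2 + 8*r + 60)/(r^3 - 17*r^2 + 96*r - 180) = (r + 2)/(r - 6)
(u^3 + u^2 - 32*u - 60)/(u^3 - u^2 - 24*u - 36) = (u + 5)/(u + 3)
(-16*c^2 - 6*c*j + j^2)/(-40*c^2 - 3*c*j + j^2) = (2*c + j)/(5*c + j)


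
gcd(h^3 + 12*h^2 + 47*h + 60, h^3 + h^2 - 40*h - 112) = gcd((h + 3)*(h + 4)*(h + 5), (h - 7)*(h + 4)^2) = h + 4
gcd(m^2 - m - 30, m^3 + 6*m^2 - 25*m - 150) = m + 5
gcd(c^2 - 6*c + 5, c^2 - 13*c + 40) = c - 5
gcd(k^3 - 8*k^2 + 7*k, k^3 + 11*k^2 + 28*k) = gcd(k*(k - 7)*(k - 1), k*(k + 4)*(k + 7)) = k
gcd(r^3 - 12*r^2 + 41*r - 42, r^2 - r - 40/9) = 1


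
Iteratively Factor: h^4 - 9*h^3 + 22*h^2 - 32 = (h - 4)*(h^3 - 5*h^2 + 2*h + 8) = (h - 4)*(h - 2)*(h^2 - 3*h - 4) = (h - 4)*(h - 2)*(h + 1)*(h - 4)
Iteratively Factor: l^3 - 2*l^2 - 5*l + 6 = (l + 2)*(l^2 - 4*l + 3) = (l - 1)*(l + 2)*(l - 3)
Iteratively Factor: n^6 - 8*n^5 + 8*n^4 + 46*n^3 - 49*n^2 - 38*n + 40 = (n + 2)*(n^5 - 10*n^4 + 28*n^3 - 10*n^2 - 29*n + 20) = (n - 5)*(n + 2)*(n^4 - 5*n^3 + 3*n^2 + 5*n - 4) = (n - 5)*(n - 1)*(n + 2)*(n^3 - 4*n^2 - n + 4) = (n - 5)*(n - 4)*(n - 1)*(n + 2)*(n^2 - 1) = (n - 5)*(n - 4)*(n - 1)^2*(n + 2)*(n + 1)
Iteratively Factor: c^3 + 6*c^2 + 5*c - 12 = (c - 1)*(c^2 + 7*c + 12) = (c - 1)*(c + 4)*(c + 3)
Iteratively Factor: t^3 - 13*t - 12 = (t - 4)*(t^2 + 4*t + 3) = (t - 4)*(t + 1)*(t + 3)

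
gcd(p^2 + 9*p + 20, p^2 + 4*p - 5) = p + 5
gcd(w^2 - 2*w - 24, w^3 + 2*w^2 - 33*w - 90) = w - 6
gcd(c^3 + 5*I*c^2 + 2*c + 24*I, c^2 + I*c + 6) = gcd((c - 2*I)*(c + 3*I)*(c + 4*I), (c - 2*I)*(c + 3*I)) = c^2 + I*c + 6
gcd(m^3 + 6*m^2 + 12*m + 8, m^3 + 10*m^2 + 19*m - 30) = 1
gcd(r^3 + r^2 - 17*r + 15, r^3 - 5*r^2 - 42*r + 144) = r - 3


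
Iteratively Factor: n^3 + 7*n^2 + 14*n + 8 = (n + 1)*(n^2 + 6*n + 8) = (n + 1)*(n + 4)*(n + 2)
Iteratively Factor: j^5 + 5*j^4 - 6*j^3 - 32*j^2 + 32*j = (j + 4)*(j^4 + j^3 - 10*j^2 + 8*j) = (j - 1)*(j + 4)*(j^3 + 2*j^2 - 8*j) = (j - 2)*(j - 1)*(j + 4)*(j^2 + 4*j) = j*(j - 2)*(j - 1)*(j + 4)*(j + 4)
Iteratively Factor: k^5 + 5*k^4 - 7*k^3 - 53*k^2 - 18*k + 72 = (k - 1)*(k^4 + 6*k^3 - k^2 - 54*k - 72) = (k - 1)*(k + 2)*(k^3 + 4*k^2 - 9*k - 36) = (k - 1)*(k + 2)*(k + 3)*(k^2 + k - 12) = (k - 3)*(k - 1)*(k + 2)*(k + 3)*(k + 4)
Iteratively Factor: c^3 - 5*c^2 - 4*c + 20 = (c - 2)*(c^2 - 3*c - 10) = (c - 5)*(c - 2)*(c + 2)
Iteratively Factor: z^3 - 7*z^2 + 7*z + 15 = (z + 1)*(z^2 - 8*z + 15) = (z - 3)*(z + 1)*(z - 5)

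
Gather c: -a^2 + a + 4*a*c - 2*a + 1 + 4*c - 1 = -a^2 - a + c*(4*a + 4)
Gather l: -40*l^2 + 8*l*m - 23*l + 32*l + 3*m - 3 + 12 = -40*l^2 + l*(8*m + 9) + 3*m + 9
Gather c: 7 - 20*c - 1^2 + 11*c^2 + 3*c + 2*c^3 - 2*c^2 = 2*c^3 + 9*c^2 - 17*c + 6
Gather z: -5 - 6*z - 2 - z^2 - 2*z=-z^2 - 8*z - 7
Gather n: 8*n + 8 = 8*n + 8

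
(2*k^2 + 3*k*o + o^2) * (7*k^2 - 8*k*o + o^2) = 14*k^4 + 5*k^3*o - 15*k^2*o^2 - 5*k*o^3 + o^4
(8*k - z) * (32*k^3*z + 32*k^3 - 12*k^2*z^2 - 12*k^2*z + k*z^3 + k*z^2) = 256*k^4*z + 256*k^4 - 128*k^3*z^2 - 128*k^3*z + 20*k^2*z^3 + 20*k^2*z^2 - k*z^4 - k*z^3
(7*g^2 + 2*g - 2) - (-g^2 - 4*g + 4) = 8*g^2 + 6*g - 6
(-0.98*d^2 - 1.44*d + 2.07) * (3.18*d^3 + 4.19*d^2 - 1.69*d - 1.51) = -3.1164*d^5 - 8.6854*d^4 + 2.2052*d^3 + 12.5867*d^2 - 1.3239*d - 3.1257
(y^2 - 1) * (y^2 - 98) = y^4 - 99*y^2 + 98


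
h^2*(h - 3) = h^3 - 3*h^2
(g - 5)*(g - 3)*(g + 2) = g^3 - 6*g^2 - g + 30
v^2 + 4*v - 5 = (v - 1)*(v + 5)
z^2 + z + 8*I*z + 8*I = (z + 1)*(z + 8*I)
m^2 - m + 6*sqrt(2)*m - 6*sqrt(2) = (m - 1)*(m + 6*sqrt(2))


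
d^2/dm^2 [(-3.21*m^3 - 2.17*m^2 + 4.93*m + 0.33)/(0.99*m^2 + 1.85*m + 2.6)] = (3.5527136788005e-15*m^5 + 12.165126*m^3 - 57.186522*m^2 - 202.71015*m - 76.20499)/(0.970299*m^6 + 5.439555*m^5 + 17.809605*m^4 + 34.903025*m^3 + 46.7727*m^2 + 37.518*m + 17.576)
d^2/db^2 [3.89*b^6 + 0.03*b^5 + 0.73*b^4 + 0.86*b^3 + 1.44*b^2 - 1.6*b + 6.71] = 116.7*b^4 + 0.6*b^3 + 8.76*b^2 + 5.16*b + 2.88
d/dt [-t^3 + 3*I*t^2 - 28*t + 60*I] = -3*t^2 + 6*I*t - 28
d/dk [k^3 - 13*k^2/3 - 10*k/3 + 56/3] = 3*k^2 - 26*k/3 - 10/3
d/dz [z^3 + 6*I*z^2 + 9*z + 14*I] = 3*z^2 + 12*I*z + 9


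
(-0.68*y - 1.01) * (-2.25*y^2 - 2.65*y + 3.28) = 1.53*y^3 + 4.0745*y^2 + 0.4461*y - 3.3128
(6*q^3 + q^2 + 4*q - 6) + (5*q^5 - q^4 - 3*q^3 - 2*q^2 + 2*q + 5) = 5*q^5 - q^4 + 3*q^3 - q^2 + 6*q - 1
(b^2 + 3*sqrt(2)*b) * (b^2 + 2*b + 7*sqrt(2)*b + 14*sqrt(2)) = b^4 + 2*b^3 + 10*sqrt(2)*b^3 + 20*sqrt(2)*b^2 + 42*b^2 + 84*b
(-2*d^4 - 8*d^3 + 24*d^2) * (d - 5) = -2*d^5 + 2*d^4 + 64*d^3 - 120*d^2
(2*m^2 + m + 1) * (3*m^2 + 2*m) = 6*m^4 + 7*m^3 + 5*m^2 + 2*m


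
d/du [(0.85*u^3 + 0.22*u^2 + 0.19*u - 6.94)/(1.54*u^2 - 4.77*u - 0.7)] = (1.309*u^4 - 8.109*u^3 - 3.127*u^2 + 21.0672*u - 33.2368)/(2.3716*u^4 - 14.6916*u^3 + 20.5969*u^2 + 6.678*u + 0.49)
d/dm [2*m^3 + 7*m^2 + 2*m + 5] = 6*m^2 + 14*m + 2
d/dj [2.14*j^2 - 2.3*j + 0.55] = 4.28*j - 2.3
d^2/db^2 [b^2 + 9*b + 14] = 2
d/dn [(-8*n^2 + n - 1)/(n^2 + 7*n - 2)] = (-57*n^2 + 34*n + 5)/(n^4 + 14*n^3 + 45*n^2 - 28*n + 4)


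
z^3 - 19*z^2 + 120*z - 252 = (z - 7)*(z - 6)^2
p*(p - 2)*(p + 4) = p^3 + 2*p^2 - 8*p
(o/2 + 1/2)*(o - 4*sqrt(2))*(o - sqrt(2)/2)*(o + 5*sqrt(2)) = o^4/2 + sqrt(2)*o^3/4 + o^3/2 - 41*o^2/2 + sqrt(2)*o^2/4 - 41*o/2 + 10*sqrt(2)*o + 10*sqrt(2)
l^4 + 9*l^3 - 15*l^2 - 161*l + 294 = (l - 3)*(l - 2)*(l + 7)^2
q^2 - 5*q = q*(q - 5)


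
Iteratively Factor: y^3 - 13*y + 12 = (y + 4)*(y^2 - 4*y + 3) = (y - 1)*(y + 4)*(y - 3)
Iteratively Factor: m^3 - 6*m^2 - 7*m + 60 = (m - 4)*(m^2 - 2*m - 15) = (m - 4)*(m + 3)*(m - 5)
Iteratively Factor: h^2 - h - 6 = (h + 2)*(h - 3)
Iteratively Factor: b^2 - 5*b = (b)*(b - 5)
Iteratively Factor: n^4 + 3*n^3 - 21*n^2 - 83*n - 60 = (n + 3)*(n^3 - 21*n - 20) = (n + 1)*(n + 3)*(n^2 - n - 20) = (n - 5)*(n + 1)*(n + 3)*(n + 4)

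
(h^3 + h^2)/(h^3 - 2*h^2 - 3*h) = h/(h - 3)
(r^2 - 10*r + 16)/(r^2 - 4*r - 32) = (r - 2)/(r + 4)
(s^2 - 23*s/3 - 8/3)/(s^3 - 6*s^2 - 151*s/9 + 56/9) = 3*(3*s + 1)/(9*s^2 + 18*s - 7)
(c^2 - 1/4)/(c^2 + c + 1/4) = (2*c - 1)/(2*c + 1)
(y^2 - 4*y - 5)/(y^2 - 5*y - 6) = (y - 5)/(y - 6)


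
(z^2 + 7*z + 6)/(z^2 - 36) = (z + 1)/(z - 6)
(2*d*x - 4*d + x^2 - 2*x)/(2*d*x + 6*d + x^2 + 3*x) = (x - 2)/(x + 3)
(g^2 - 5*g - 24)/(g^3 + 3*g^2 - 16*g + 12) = (g^2 - 5*g - 24)/(g^3 + 3*g^2 - 16*g + 12)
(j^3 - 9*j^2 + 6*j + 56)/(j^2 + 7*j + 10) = (j^2 - 11*j + 28)/(j + 5)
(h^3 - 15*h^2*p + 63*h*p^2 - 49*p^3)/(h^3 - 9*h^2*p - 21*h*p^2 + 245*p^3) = (h - p)/(h + 5*p)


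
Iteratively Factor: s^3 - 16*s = (s)*(s^2 - 16) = s*(s - 4)*(s + 4)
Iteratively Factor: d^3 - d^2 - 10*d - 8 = (d + 1)*(d^2 - 2*d - 8) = (d - 4)*(d + 1)*(d + 2)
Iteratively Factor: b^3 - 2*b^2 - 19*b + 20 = (b - 1)*(b^2 - b - 20) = (b - 5)*(b - 1)*(b + 4)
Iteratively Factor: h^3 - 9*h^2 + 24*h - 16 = (h - 4)*(h^2 - 5*h + 4) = (h - 4)*(h - 1)*(h - 4)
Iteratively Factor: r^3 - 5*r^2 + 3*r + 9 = (r - 3)*(r^2 - 2*r - 3) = (r - 3)^2*(r + 1)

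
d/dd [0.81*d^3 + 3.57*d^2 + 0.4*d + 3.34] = 2.43*d^2 + 7.14*d + 0.4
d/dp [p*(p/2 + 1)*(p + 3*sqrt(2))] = 3*p^2/2 + 2*p + 3*sqrt(2)*p + 3*sqrt(2)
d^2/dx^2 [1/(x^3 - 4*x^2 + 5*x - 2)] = 2*(6*x^2 - 20*x + 17)/(x^7 - 10*x^6 + 42*x^5 - 96*x^4 + 129*x^3 - 102*x^2 + 44*x - 8)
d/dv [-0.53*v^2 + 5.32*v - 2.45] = 5.32 - 1.06*v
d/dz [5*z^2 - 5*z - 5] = 10*z - 5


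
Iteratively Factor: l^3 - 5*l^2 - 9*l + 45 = (l + 3)*(l^2 - 8*l + 15) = (l - 3)*(l + 3)*(l - 5)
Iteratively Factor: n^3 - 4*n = (n - 2)*(n^2 + 2*n) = (n - 2)*(n + 2)*(n)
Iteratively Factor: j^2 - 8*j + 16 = (j - 4)*(j - 4)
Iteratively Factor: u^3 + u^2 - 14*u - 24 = (u - 4)*(u^2 + 5*u + 6) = (u - 4)*(u + 3)*(u + 2)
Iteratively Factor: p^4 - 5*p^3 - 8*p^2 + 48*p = (p - 4)*(p^3 - p^2 - 12*p) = p*(p - 4)*(p^2 - p - 12) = p*(p - 4)*(p + 3)*(p - 4)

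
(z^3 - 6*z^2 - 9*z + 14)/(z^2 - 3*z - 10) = (z^2 - 8*z + 7)/(z - 5)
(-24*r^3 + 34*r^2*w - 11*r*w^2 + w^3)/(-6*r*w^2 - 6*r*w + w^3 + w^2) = (4*r^2 - 5*r*w + w^2)/(w*(w + 1))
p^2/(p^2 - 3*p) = p/(p - 3)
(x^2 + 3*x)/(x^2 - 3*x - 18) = x/(x - 6)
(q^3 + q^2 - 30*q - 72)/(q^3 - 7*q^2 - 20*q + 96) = (q^2 - 3*q - 18)/(q^2 - 11*q + 24)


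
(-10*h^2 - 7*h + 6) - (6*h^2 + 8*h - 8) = -16*h^2 - 15*h + 14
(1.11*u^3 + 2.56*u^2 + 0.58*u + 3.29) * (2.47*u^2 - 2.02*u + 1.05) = 2.7417*u^5 + 4.081*u^4 - 2.5731*u^3 + 9.6427*u^2 - 6.0368*u + 3.4545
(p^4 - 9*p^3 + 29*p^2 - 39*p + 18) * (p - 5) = p^5 - 14*p^4 + 74*p^3 - 184*p^2 + 213*p - 90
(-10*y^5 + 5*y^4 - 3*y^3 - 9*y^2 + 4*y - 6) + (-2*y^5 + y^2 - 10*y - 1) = -12*y^5 + 5*y^4 - 3*y^3 - 8*y^2 - 6*y - 7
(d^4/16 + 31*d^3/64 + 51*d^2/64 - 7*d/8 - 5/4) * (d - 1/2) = d^5/16 + 29*d^4/64 + 71*d^3/128 - 163*d^2/128 - 13*d/16 + 5/8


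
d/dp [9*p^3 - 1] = 27*p^2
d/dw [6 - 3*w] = -3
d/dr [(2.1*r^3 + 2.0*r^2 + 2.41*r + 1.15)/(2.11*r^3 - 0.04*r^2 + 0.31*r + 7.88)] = (-4.304*r^4 - 8.8682*r^3 + 43.0809*r^2 + 31.612*r + 18.6343)/(4.4521*r^6 - 0.1688*r^5 + 1.3098*r^4 + 33.2288*r^3 - 0.5343*r^2 + 4.8856*r + 62.0944)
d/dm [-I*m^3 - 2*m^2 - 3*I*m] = -3*I*m^2 - 4*m - 3*I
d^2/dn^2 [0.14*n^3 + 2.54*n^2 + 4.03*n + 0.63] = 0.84*n + 5.08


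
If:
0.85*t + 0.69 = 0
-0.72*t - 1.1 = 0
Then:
No Solution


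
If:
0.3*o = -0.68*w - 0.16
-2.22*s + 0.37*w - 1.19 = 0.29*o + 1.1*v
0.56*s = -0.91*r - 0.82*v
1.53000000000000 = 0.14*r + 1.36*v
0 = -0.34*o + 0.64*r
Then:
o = -0.85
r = -0.45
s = -0.98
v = 1.17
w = 0.14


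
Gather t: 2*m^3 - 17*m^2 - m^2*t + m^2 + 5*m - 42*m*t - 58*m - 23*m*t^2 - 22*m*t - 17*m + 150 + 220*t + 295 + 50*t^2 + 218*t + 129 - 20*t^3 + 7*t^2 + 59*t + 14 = 2*m^3 - 16*m^2 - 70*m - 20*t^3 + t^2*(57 - 23*m) + t*(-m^2 - 64*m + 497) + 588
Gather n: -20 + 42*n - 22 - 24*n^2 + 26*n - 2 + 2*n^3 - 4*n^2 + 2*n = 2*n^3 - 28*n^2 + 70*n - 44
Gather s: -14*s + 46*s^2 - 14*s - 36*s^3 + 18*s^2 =-36*s^3 + 64*s^2 - 28*s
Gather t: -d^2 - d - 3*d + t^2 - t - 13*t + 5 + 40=-d^2 - 4*d + t^2 - 14*t + 45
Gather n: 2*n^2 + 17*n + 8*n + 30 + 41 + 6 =2*n^2 + 25*n + 77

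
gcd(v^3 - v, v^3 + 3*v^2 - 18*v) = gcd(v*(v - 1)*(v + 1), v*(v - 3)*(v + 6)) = v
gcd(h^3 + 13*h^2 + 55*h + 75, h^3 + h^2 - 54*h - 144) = h + 3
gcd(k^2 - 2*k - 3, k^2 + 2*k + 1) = k + 1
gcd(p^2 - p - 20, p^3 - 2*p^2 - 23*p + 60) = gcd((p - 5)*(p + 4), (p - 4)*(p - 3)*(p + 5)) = 1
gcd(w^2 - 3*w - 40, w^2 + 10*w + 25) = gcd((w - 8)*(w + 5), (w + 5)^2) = w + 5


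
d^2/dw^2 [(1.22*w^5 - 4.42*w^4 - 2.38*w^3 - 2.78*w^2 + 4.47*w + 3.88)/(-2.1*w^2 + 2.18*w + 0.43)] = (-32.2812*w^7 + 128.34696*w^6 - 171.153816*w^5 + 67.777248*w^4 + 74.7293520000001*w^3 - 64.409592*w^2 + 84.997752*w - 34.477504)/(9.261*w^6 - 28.8414*w^5 + 24.25122*w^4 + 1.451008*w^3 - 4.965726*w^2 - 1.209246*w - 0.079507)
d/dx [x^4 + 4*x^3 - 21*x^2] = 2*x*(2*x^2 + 6*x - 21)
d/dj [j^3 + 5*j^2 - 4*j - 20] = 3*j^2 + 10*j - 4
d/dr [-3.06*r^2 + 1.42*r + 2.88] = 1.42 - 6.12*r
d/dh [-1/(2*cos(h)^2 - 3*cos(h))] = (3 - 4*cos(h))*sin(h)/((2*cos(h) - 3)^2*cos(h)^2)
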